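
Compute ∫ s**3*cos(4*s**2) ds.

Let u = s², du = 2s ds; rewrite as (1/2)∫ u^1·cos(4u) du.
Now integrate by parts 1 time.

s**2*sin(4*s**2)/8 + cos(4*s**2)/32 + C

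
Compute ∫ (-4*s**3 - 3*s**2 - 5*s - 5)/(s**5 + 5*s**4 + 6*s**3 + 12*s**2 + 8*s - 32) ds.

Factor the denominator: (s - 1)*(s + 2)*(s + 4)*(s**2 + 4).
Partial-fraction decomposition: -(147*s + 142)/(400*(s**2 + 4)) + 223/(200*(s + 4)) - 25/(48*(s + 2)) - 17/(75*(s - 1)).
Integrate each term; A/(s−a) gives A·log|s−a|; the (Bs+D)/(s²+p²) term gives a log and an atan.

-17*log(s - 1)/75 - 25*log(s + 2)/48 + 223*log(s + 4)/200 - 147*log(s**2 + 4)/800 - 71*atan(s/2)/400 + C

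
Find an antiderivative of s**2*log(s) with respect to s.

Use integration by parts with u = log(s), dv = s**2 ds.
Then du = 1/s ds and v = s**3/3.

s**3*log(s)/3 - s**3/9 + C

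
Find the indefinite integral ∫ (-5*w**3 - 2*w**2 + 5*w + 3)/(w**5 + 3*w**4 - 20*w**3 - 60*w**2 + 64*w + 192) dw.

-47*log(w - 4)/96 + 7*log(w - 2)/48 + 25*log(w + 2)/48 - 3*log(w + 3) + 271*log(w + 4)/96 + C

Factor the denominator: (w - 4)*(w - 2)*(w + 2)*(w + 3)*(w + 4).
Partial-fraction decomposition: 271/(96*(w + 4)) - 3/(w + 3) + 25/(48*(w + 2)) + 7/(48*(w - 2)) - 47/(96*(w - 4)).
Integrate each term: A/(w−a) contributes A·log|w−a|.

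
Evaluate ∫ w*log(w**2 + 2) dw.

w**2*log(w**2 + 2)/2 - w**2/2 + log(w**2 + 2) + C

Let u = w**2 + 2, so du = (2*w) dw.
The integral becomes (1/2)·∫ log(u) du; integrate by parts with u′=log(u), dv′=du.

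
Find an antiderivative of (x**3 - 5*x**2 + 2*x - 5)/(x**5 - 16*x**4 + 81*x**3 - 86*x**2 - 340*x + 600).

43*log(x - 6)/32 - 622*log(x - 5)/441 + 13*log(x - 2)/144 - 37*log(x + 2)/1568 + 5/(21*x - 105) + C

Factor the denominator: (x - 6)*(x - 5)**2*(x - 2)*(x + 2).
Partial-fraction decomposition: -37/(1568*(x + 2)) + 13/(144*(x - 2)) - 622/(441*(x - 5)) - 5/(21*(x - 5)**2) + 43/(32*(x - 6)).
Integrate each term; A/(x−a) gives A·log|x−a|; A/(x−a)² gives −A/(x−a).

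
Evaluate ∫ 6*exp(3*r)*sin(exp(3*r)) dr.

-2*cos(exp(3*r)) + C

Let u = exp(3*r), so du = (3*exp(3*r)) dr.
Rewriting, the integral becomes 2·∫ sin(u) du = 2·-cos(u).
Substituting back, u = exp(3*r).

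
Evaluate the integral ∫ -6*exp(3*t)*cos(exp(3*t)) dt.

-2*sin(exp(3*t)) + C

Let u = exp(3*t), so du = (3*exp(3*t)) dt.
Rewriting, the integral becomes -2·∫ cos(u) du = -2·sin(u).
Substituting back, u = exp(3*t).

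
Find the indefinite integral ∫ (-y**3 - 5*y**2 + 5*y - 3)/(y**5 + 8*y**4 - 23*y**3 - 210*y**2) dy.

-373*log(y)/14700 - 19*log(y - 5)/275 - log(y + 6)/132 + 5*log(y + 7)/49 - 1/(70*y) + C

Factor the denominator: y**2*(y - 5)*(y + 6)*(y + 7).
Partial-fraction decomposition: 5/(49*(y + 7)) - 1/(132*(y + 6)) - 19/(275*(y - 5)) - 373/(14700*y) + 1/(70*y**2).
Integrate each term; A/(y−a) gives A·log|y−a|; A/(y−a)² gives −A/(y−a).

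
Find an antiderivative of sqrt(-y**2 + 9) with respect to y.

y*sqrt(-y**2 + 9)/2 + 9*asin(y/3)/2 + C

Substitute y = 3·sin(θ), so dy = 3·cos(θ) dθ and the radical becomes sqrt(-y**2 + 9) = 3·cos(θ) by the Pythagorean identity.
Integrate the resulting trig expression in θ, then back-substitute θ = asin(y/3), sin(θ) = y/3, cos(θ) = sqrt(-y**2 + 9)/3 (absorbing any constant into C).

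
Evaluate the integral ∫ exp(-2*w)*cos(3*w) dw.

3*exp(-2*w)*sin(3*w)/13 - 2*exp(-2*w)*cos(3*w)/13 + C

Let I denote the integral. Integrate by parts with u = cos(3*w), dv = exp(-2*w) dw, so v = -exp(-2*w)/2: I = -exp(-2*w)*cos(3*w)/2 − (3/2)·∫ exp(-2*w)*sin(3*w) dw.
Apply parts again with u = sin(3*w), dv = exp(-2*w) dw: ∫ exp(-2*w)*sin(3*w) dw = -exp(-2*w)*sin(3*w)/2 + (3/2)·I. Substituting back brings back I: I = 3*exp(-2*w)*sin(3*w)/4 - exp(-2*w)*cos(3*w)/2 − (9/4)·I.
Solving for I: (1 + 9/4)·I equals the remaining terms, so I = (4/13)·(3*exp(-2*w)*sin(3*w)/4 - exp(-2*w)*cos(3*w)/2).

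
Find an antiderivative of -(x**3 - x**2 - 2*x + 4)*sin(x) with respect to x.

Use integration by parts with u = x**3 - x**2 - 2*x + 4, dv = -sin(x) dx, so v = cos(x).
Apply parts 3 times (tabular method): alternate signs, differentiate u down to 0, integrate dv up.

x**3*cos(x) - 3*x**2*sin(x) - x**2*cos(x) + 2*x*sin(x) - 8*x*cos(x) + 8*sin(x) + 6*cos(x) + C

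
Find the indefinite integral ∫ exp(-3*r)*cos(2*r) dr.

2*exp(-3*r)*sin(2*r)/13 - 3*exp(-3*r)*cos(2*r)/13 + C

Let I denote the integral. Integrate by parts with u = cos(2*r), dv = exp(-3*r) dr, so v = -exp(-3*r)/3: I = -exp(-3*r)*cos(2*r)/3 − (2/3)·∫ exp(-3*r)*sin(2*r) dr.
Apply parts again with u = sin(2*r), dv = exp(-3*r) dr: ∫ exp(-3*r)*sin(2*r) dr = -exp(-3*r)*sin(2*r)/3 + (2/3)·I. Substituting back brings back I: I = 2*exp(-3*r)*sin(2*r)/9 - exp(-3*r)*cos(2*r)/3 − (4/9)·I.
Solving for I: (1 + 4/9)·I equals the remaining terms, so I = (9/13)·(2*exp(-3*r)*sin(2*r)/9 - exp(-3*r)*cos(2*r)/3).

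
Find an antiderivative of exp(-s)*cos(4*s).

Let I denote the integral. Integrate by parts with u = cos(4*s), dv = exp(-s) ds, so v = -exp(-s): I = -exp(-s)*cos(4*s) − 4·∫ exp(-s)*sin(4*s) ds.
Apply parts again with u = sin(4*s), dv = exp(-s) ds: ∫ exp(-s)*sin(4*s) ds = -exp(-s)*sin(4*s) + 4·I. Substituting back brings back I: I = 4*exp(-s)*sin(4*s) - exp(-s)*cos(4*s) − 16·I.
Solving for I: (1 + 16)·I equals the remaining terms, so I = (1/17)·(4*exp(-s)*sin(4*s) - exp(-s)*cos(4*s)).

4*exp(-s)*sin(4*s)/17 - exp(-s)*cos(4*s)/17 + C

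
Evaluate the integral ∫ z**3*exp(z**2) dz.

Let u = z², du = 2z dz; rewrite as (1/2)∫ u^1·exp(1u) du.
Now integrate by parts 1 time.

(z**2 - 1)*exp(z**2)/2 + C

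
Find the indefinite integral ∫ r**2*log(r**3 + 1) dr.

r**3*log(r**3 + 1)/3 - r**3/3 + log(r**3 + 1)/3 + C

Let u = r**3 + 1, so du = (3*r**2) dr.
The integral becomes (1/3)·∫ log(u) du; integrate by parts with u′=log(u), dv′=du.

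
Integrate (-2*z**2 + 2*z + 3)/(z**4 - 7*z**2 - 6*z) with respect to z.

-log(z)/2 - 3*log(z - 3)/20 - log(z + 1)/4 + 9*log(z + 2)/10 + C

Factor the denominator: z*(z - 3)*(z + 1)*(z + 2).
Partial-fraction decomposition: 9/(10*(z + 2)) - 1/(4*(z + 1)) - 3/(20*(z - 3)) - 1/(2*z).
Integrate each term: A/(z−a) contributes A·log|z−a|.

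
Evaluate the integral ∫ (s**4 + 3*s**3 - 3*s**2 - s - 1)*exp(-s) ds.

(-s**4 - 7*s**3 - 18*s**2 - 35*s - 34)*exp(-s) + C

Use integration by parts with u = s**4 + 3*s**3 - 3*s**2 - s - 1, dv = exp(-s) ds, so v = -exp(-s).
Apply parts 4 times (tabular method): alternate signs, differentiate u down to 0, integrate dv up.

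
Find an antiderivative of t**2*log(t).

Use integration by parts with u = log(t), dv = t**2 dt.
Then du = 1/t dt and v = t**3/3.

t**3*log(t)/3 - t**3/9 + C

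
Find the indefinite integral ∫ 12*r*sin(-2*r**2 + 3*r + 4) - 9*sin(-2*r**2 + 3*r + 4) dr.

Let u = 2*r**2 - 3*r - 4, so du = (4*r - 3) dr.
Rewriting, the integral becomes -3·∫ sin(u) du = -3·-cos(u).
Substituting back, u = 2*r**2 - 3*r - 4.

3*cos(-2*r**2 + 3*r + 4) + C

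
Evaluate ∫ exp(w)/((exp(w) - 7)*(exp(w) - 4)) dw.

log(exp(w) - 7)/3 - log(exp(w) - 4)/3 + C

Let u = e^w, du = e^w dw.
The integral becomes ∫ du/((u-4)(u-7)); decompose into partial fractions.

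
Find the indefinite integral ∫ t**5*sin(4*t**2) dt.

-t**4*cos(4*t**2)/8 + t**2*sin(4*t**2)/16 + cos(4*t**2)/64 + C

Let u = t², du = 2t dt; rewrite as (1/2)∫ u^2·sin(4u) du.
Now integrate by parts 2 times.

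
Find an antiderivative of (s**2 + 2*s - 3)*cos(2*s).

Use integration by parts with u = s**2 + 2*s - 3, dv = cos(2*s) ds, so v = sin(2*s)/2.
Apply parts 2 times (tabular method): alternate signs, differentiate u down to 0, integrate dv up.

s**2*sin(2*s)/2 + s*sin(2*s) + s*cos(2*s)/2 - 7*sin(2*s)/4 + cos(2*s)/2 + C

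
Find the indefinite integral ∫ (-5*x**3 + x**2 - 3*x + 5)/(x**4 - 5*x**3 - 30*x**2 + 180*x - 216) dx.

-1057*log(x - 6)/144 + 130*log(x - 3)/27 - 37*log(x - 2)/32 - 1139*log(x + 6)/864 + C

Factor the denominator: (x - 6)*(x - 3)*(x - 2)*(x + 6).
Partial-fraction decomposition: -1139/(864*(x + 6)) - 37/(32*(x - 2)) + 130/(27*(x - 3)) - 1057/(144*(x - 6)).
Integrate each term: A/(x−a) contributes A·log|x−a|.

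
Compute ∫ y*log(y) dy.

y**2*log(y)/2 - y**2/4 + C

Use integration by parts with u = log(y), dv = y dy.
Then du = 1/y dy and v = y**2/2.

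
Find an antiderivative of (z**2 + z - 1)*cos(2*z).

z**2*sin(2*z)/2 + z*sin(2*z)/2 + z*cos(2*z)/2 - 3*sin(2*z)/4 + cos(2*z)/4 + C

Use integration by parts with u = z**2 + z - 1, dv = cos(2*z) dz, so v = sin(2*z)/2.
Apply parts 2 times (tabular method): alternate signs, differentiate u down to 0, integrate dv up.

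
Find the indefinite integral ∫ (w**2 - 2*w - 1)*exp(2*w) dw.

Use integration by parts with u = w**2 - 2*w - 1, dv = exp(2*w) dw, so v = exp(2*w)/2.
Apply parts 2 times (tabular method): alternate signs, differentiate u down to 0, integrate dv up.

(2*w**2 - 6*w + 1)*exp(2*w)/4 + C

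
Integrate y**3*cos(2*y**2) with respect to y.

Let u = y², du = 2y dy; rewrite as (1/2)∫ u^1·cos(2u) du.
Now integrate by parts 1 time.

y**2*sin(2*y**2)/4 + cos(2*y**2)/8 + C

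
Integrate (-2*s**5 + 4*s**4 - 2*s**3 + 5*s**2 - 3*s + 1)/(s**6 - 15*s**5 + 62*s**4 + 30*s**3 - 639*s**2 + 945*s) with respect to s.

Factor the denominator: s*(s - 7)*(s - 5)*(s - 3)**2*(s + 3).
Partial-fraction decomposition: -919/(8640*(s + 3)) - 1799/(576*(s - 3)) - 179/(144*(s - 3)**2) + 3889/(320*(s - 5)) - 24471/(2240*(s - 7)) + 1/(945*s).
Integrate each term; A/(s−a) gives A·log|s−a|; A/(s−a)² gives −A/(s−a).

log(s)/945 - 24471*log(s - 7)/2240 + 3889*log(s - 5)/320 - 1799*log(s - 3)/576 - 919*log(s + 3)/8640 + 179/(144*s - 432) + C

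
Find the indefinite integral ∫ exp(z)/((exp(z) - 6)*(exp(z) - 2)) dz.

log(exp(z) - 6)/4 - log(exp(z) - 2)/4 + C

Let u = e^z, du = e^z dz.
The integral becomes ∫ du/((u-2)(u-6)); decompose into partial fractions.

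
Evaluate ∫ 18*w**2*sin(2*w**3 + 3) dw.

-3*cos(2*w**3 + 3) + C

Let u = 2*w**3 + 3, so du = (6*w**2) dw.
Rewriting, the integral becomes 3·∫ sin(u) du = 3·-cos(u).
Substituting back, u = 2*w**3 + 3.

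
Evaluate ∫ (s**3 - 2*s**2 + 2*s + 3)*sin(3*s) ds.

Use integration by parts with u = s**3 - 2*s**2 + 2*s + 3, dv = sin(3*s) ds, so v = -cos(3*s)/3.
Apply parts 3 times (tabular method): alternate signs, differentiate u down to 0, integrate dv up.

-s**3*cos(3*s)/3 + s**2*sin(3*s)/3 + 2*s**2*cos(3*s)/3 - 4*s*sin(3*s)/9 - 4*s*cos(3*s)/9 + 4*sin(3*s)/27 - 31*cos(3*s)/27 + C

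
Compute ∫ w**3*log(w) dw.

Use integration by parts with u = log(w), dv = w**3 dw.
Then du = 1/w dw and v = w**4/4.

w**4*log(w)/4 - w**4/16 + C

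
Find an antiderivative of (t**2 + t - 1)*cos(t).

Use integration by parts with u = t**2 + t - 1, dv = cos(t) dt, so v = sin(t).
Apply parts 2 times (tabular method): alternate signs, differentiate u down to 0, integrate dv up.

t**2*sin(t) + t*sin(t) + 2*t*cos(t) - 3*sin(t) + cos(t) + C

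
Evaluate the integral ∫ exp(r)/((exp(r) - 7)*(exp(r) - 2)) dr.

log(exp(r) - 7)/5 - log(exp(r) - 2)/5 + C

Let u = e^r, du = e^r dr.
The integral becomes ∫ du/((u-2)(u-7)); decompose into partial fractions.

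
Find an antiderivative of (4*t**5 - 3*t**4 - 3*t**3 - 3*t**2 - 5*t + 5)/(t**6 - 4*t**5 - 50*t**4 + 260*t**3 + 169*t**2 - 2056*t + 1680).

3385*log(t - 5)/128 - 181807*log(t - 4)/7623 + 5*log(t - 1)/1152 - 163*log(t + 3)/896 + 24503*log(t + 7)/15488 + 439/(33*t - 132) + C

Factor the denominator: (t - 5)*(t - 4)**2*(t - 1)*(t + 3)*(t + 7).
Partial-fraction decomposition: 24503/(15488*(t + 7)) - 163/(896*(t + 3)) + 5/(1152*(t - 1)) - 181807/(7623*(t - 4)) - 439/(33*(t - 4)**2) + 3385/(128*(t - 5)).
Integrate each term; A/(t−a) gives A·log|t−a|; A/(t−a)² gives −A/(t−a).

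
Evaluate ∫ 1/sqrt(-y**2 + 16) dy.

asin(y/4) + C

Substitute y = 4·sin(θ), so dy = 4·cos(θ) dθ and the radical becomes sqrt(-y**2 + 16) = 4·cos(θ) by the Pythagorean identity.
Integrate the resulting trig expression in θ, then back-substitute θ = asin(y/4), sin(θ) = y/4, cos(θ) = sqrt(-y**2 + 16)/4 (absorbing any constant into C).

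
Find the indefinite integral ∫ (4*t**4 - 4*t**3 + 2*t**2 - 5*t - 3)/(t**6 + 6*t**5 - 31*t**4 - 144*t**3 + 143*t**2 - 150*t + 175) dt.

337*log(t - 5)/2080 + log(t - 1)/64 + 64*log(t + 5)/65 - 1851*log(t + 7)/1600 - 7*log(t**2 + 1)/2600 - atan(t)/1300 + C

Factor the denominator: (t - 5)*(t - 1)*(t + 5)*(t + 7)*(t**2 + 1).
Partial-fraction decomposition: -(7*t + 1)/(1300*(t**2 + 1)) - 1851/(1600*(t + 7)) + 64/(65*(t + 5)) + 1/(64*(t - 1)) + 337/(2080*(t - 5)).
Integrate each term; A/(t−a) gives A·log|t−a|; the (Bt+D)/(t²+p²) term gives a log and an atan.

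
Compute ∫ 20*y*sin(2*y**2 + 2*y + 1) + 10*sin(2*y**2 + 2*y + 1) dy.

Let u = 2*y**2 + 2*y + 1, so du = (4*y + 2) dy.
Rewriting, the integral becomes 5·∫ sin(u) du = 5·-cos(u).
Substituting back, u = 2*y**2 + 2*y + 1.

-5*cos(2*y**2 + 2*y + 1) + C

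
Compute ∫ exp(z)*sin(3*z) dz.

exp(z)*sin(3*z)/10 - 3*exp(z)*cos(3*z)/10 + C

Let I denote the integral. Integrate by parts with u = sin(3*z), dv = exp(z) dz, so v = exp(z): I = exp(z)*sin(3*z) − 3·∫ exp(z)*cos(3*z) dz.
Apply parts again with u = cos(3*z), dv = exp(z) dz: ∫ exp(z)*cos(3*z) dz = exp(z)*cos(3*z) + 3·I. Substituting back brings back I: I = exp(z)*sin(3*z) - 3*exp(z)*cos(3*z) − 9·I.
Solving for I: (1 + 9)·I equals the remaining terms, so I = (1/10)·(exp(z)*sin(3*z) - 3*exp(z)*cos(3*z)).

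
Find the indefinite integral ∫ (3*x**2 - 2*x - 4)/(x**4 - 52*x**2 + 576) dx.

23*log(x - 6)/60 - 9*log(x - 4)/40 + 13*log(x + 4)/40 - 29*log(x + 6)/60 + C

Factor the denominator: (x - 6)*(x - 4)*(x + 4)*(x + 6).
Partial-fraction decomposition: -29/(60*(x + 6)) + 13/(40*(x + 4)) - 9/(40*(x - 4)) + 23/(60*(x - 6)).
Integrate each term: A/(x−a) contributes A·log|x−a|.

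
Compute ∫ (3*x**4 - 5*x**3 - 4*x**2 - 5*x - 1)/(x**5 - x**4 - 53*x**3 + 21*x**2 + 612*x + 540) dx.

2633*log(x - 6)/756 - 281*log(x - 5)/132 + 2*log(x + 1)/105 - 89*log(x + 3)/108 + 4853*log(x + 6)/1980 + C

Factor the denominator: (x - 6)*(x - 5)*(x + 1)*(x + 3)*(x + 6).
Partial-fraction decomposition: 4853/(1980*(x + 6)) - 89/(108*(x + 3)) + 2/(105*(x + 1)) - 281/(132*(x - 5)) + 2633/(756*(x - 6)).
Integrate each term: A/(x−a) contributes A·log|x−a|.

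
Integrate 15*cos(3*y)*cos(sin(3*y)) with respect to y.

5*sin(sin(3*y)) + C

Let u = sin(3*y), so du = (3*cos(3*y)) dy.
Rewriting, the integral becomes 5·∫ cos(u) du = 5·sin(u).
Substituting back, u = sin(3*y).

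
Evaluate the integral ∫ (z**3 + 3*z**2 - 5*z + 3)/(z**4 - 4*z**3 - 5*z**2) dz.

Factor the denominator: z**2*(z - 5)*(z + 1).
Partial-fraction decomposition: -5/(3*(z + 1)) + 89/(75*(z - 5)) + 37/(25*z) - 3/(5*z**2).
Integrate each term; A/(z−a) gives A·log|z−a|; A/(z−a)² gives −A/(z−a).

37*log(z)/25 + 89*log(z - 5)/75 - 5*log(z + 1)/3 + 3/(5*z) + C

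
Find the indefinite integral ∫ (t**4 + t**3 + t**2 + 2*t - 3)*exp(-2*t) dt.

(-4*t**4 - 12*t**3 - 22*t**2 - 30*t - 3)*exp(-2*t)/8 + C

Use integration by parts with u = t**4 + t**3 + t**2 + 2*t - 3, dv = exp(-2*t) dt, so v = -exp(-2*t)/2.
Apply parts 4 times (tabular method): alternate signs, differentiate u down to 0, integrate dv up.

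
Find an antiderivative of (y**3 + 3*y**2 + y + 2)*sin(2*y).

-y**3*cos(2*y)/2 + 3*y**2*sin(2*y)/4 - 3*y**2*cos(2*y)/2 + 3*y*sin(2*y)/2 + y*cos(2*y)/4 - sin(2*y)/8 - cos(2*y)/4 + C

Use integration by parts with u = y**3 + 3*y**2 + y + 2, dv = sin(2*y) dy, so v = -cos(2*y)/2.
Apply parts 3 times (tabular method): alternate signs, differentiate u down to 0, integrate dv up.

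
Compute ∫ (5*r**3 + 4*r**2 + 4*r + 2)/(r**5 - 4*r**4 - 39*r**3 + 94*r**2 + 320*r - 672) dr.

1941*log(r - 7)/2420 - 185*log(r - 3)/196 + 11*log(r - 2)/30 - 7999*log(r + 4)/35574 - 45/(77*r + 308) + C

Factor the denominator: (r - 7)*(r - 3)*(r - 2)*(r + 4)**2.
Partial-fraction decomposition: -7999/(35574*(r + 4)) + 45/(77*(r + 4)**2) + 11/(30*(r - 2)) - 185/(196*(r - 3)) + 1941/(2420*(r - 7)).
Integrate each term; A/(r−a) gives A·log|r−a|; A/(r−a)² gives −A/(r−a).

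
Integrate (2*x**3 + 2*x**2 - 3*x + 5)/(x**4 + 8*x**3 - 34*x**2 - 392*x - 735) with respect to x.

16*log(x - 7)/35 + 11*log(x + 3)/40 - 15*log(x + 5)/4 + 281*log(x + 7)/56 + C

Factor the denominator: (x - 7)*(x + 3)*(x + 5)*(x + 7).
Partial-fraction decomposition: 281/(56*(x + 7)) - 15/(4*(x + 5)) + 11/(40*(x + 3)) + 16/(35*(x - 7)).
Integrate each term: A/(x−a) contributes A·log|x−a|.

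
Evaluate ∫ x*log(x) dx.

x**2*log(x)/2 - x**2/4 + C

Use integration by parts with u = log(x), dv = x dx.
Then du = 1/x dx and v = x**2/2.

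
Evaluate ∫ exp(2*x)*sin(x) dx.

2*exp(2*x)*sin(x)/5 - exp(2*x)*cos(x)/5 + C

Let I denote the integral. Integrate by parts with u = sin(x), dv = exp(2*x) dx, so v = exp(2*x)/2: I = exp(2*x)*sin(x)/2 − (1/2)·∫ exp(2*x)*cos(x) dx.
Apply parts again with u = cos(x), dv = exp(2*x) dx: ∫ exp(2*x)*cos(x) dx = exp(2*x)*cos(x)/2 + (1/2)·I. Substituting back brings back I: I = exp(2*x)*sin(x)/2 - exp(2*x)*cos(x)/4 − (1/4)·I.
Solving for I: (1 + 1/4)·I equals the remaining terms, so I = (4/5)·(exp(2*x)*sin(x)/2 - exp(2*x)*cos(x)/4).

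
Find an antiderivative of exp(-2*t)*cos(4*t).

exp(-2*t)*sin(4*t)/5 - exp(-2*t)*cos(4*t)/10 + C

Let I denote the integral. Integrate by parts with u = cos(4*t), dv = exp(-2*t) dt, so v = -exp(-2*t)/2: I = -exp(-2*t)*cos(4*t)/2 − 2·∫ exp(-2*t)*sin(4*t) dt.
Apply parts again with u = sin(4*t), dv = exp(-2*t) dt: ∫ exp(-2*t)*sin(4*t) dt = -exp(-2*t)*sin(4*t)/2 + 2·I. Substituting back brings back I: I = exp(-2*t)*sin(4*t) - exp(-2*t)*cos(4*t)/2 − 4·I.
Solving for I: (1 + 4)·I equals the remaining terms, so I = (1/5)·(exp(-2*t)*sin(4*t) - exp(-2*t)*cos(4*t)/2).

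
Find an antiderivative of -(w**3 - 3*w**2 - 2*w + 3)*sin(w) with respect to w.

Use integration by parts with u = w**3 - 3*w**2 - 2*w + 3, dv = -sin(w) dw, so v = cos(w).
Apply parts 3 times (tabular method): alternate signs, differentiate u down to 0, integrate dv up.

w**3*cos(w) - 3*w**2*sin(w) - 3*w**2*cos(w) + 6*w*sin(w) - 8*w*cos(w) + 8*sin(w) + 9*cos(w) + C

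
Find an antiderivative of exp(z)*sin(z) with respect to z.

Let I denote the integral. Integrate by parts with u = sin(z), dv = exp(z) dz, so v = exp(z): I = exp(z)*sin(z) − ∫ exp(z)*cos(z) dz.
Apply parts again with u = cos(z), dv = exp(z) dz: ∫ exp(z)*cos(z) dz = exp(z)*cos(z) + I. Substituting back brings back I: I = exp(z)*sin(z) - exp(z)*cos(z) − I.
Solving for I: (1 + 1)·I equals the remaining terms, so I = (1/2)·(exp(z)*sin(z) - exp(z)*cos(z)).

exp(z)*sin(z)/2 - exp(z)*cos(z)/2 + C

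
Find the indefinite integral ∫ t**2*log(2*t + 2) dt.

Use integration by parts with u = log(2*t + 2), dv = t**2 dt.
Then du = 2/(2*t + 2) dt and v = t**3/3.

t**3*log(2*t + 2)/3 - t**3/9 + t**2/6 - t/3 + log(t + 1)/3 + C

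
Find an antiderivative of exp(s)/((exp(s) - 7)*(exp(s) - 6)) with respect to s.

log(exp(s) - 7) - log(exp(s) - 6) + C

Let u = e^s, du = e^s ds.
The integral becomes ∫ du/((u-6)(u-7)); decompose into partial fractions.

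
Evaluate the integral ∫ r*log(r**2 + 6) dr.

Let u = r**2 + 6, so du = (2*r) dr.
The integral becomes (1/2)·∫ log(u) du; integrate by parts with u′=log(u), dv′=du.

r**2*log(r**2 + 6)/2 - r**2/2 + 3*log(r**2 + 6) + C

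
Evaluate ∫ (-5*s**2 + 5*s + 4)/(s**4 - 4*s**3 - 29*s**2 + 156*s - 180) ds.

Factor the denominator: (s - 5)*(s - 3)*(s - 2)*(s + 6).
Partial-fraction decomposition: 103/(396*(s + 6)) - 1/(4*(s - 2)) + 13/(9*(s - 3)) - 16/(11*(s - 5)).
Integrate each term: A/(s−a) contributes A·log|s−a|.

-16*log(s - 5)/11 + 13*log(s - 3)/9 - log(s - 2)/4 + 103*log(s + 6)/396 + C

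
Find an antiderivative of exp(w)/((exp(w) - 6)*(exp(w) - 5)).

Let u = e^w, du = e^w dw.
The integral becomes ∫ du/((u-6)(u-5)); decompose into partial fractions.

log(exp(w) - 6) - log(exp(w) - 5) + C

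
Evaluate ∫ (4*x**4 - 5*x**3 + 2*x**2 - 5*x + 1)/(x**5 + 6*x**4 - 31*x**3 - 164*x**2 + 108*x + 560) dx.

Factor the denominator: (x - 5)*(x - 2)*(x + 2)*(x + 4)*(x + 7).
Partial-fraction decomposition: 11453/(1620*(x + 7)) - 1397/(324*(x + 4)) + 123/(280*(x + 2)) - 23/(648*(x - 2)) + 1901/(2268*(x - 5)).
Integrate each term: A/(x−a) contributes A·log|x−a|.

1901*log(x - 5)/2268 - 23*log(x - 2)/648 + 123*log(x + 2)/280 - 1397*log(x + 4)/324 + 11453*log(x + 7)/1620 + C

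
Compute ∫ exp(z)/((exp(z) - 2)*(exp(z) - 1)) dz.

log(exp(z) - 2) - log(exp(z) - 1) + C

Let u = e^z, du = e^z dz.
The integral becomes ∫ du/((u-2)(u-1)); decompose into partial fractions.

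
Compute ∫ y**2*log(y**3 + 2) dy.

Let u = y**3 + 2, so du = (3*y**2) dy.
The integral becomes (1/3)·∫ log(u) du; integrate by parts with u′=log(u), dv′=du.

y**3*log(y**3 + 2)/3 - y**3/3 + 2*log(y**3 + 2)/3 + C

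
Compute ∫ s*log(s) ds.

s**2*log(s)/2 - s**2/4 + C

Use integration by parts with u = log(s), dv = s ds.
Then du = 1/s ds and v = s**2/2.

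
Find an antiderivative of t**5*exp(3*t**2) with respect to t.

(9*t**4 - 6*t**2 + 2)*exp(3*t**2)/54 + C

Let u = t², du = 2t dt; rewrite as (1/2)∫ u^2·exp(3u) du.
Now integrate by parts 2 times.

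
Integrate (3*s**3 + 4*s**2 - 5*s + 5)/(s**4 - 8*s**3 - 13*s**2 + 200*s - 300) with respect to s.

767*log(s - 6)/44 - 91*log(s - 5)/6 + 5*log(s - 2)/12 + 7*log(s + 5)/22 + C

Factor the denominator: (s - 6)*(s - 5)*(s - 2)*(s + 5).
Partial-fraction decomposition: 7/(22*(s + 5)) + 5/(12*(s - 2)) - 91/(6*(s - 5)) + 767/(44*(s - 6)).
Integrate each term: A/(s−a) contributes A·log|s−a|.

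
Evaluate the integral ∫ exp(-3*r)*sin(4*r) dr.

-3*exp(-3*r)*sin(4*r)/25 - 4*exp(-3*r)*cos(4*r)/25 + C

Let I denote the integral. Integrate by parts with u = sin(4*r), dv = exp(-3*r) dr, so v = -exp(-3*r)/3: I = -exp(-3*r)*sin(4*r)/3 + (4/3)·∫ exp(-3*r)*cos(4*r) dr.
Apply parts again with u = cos(4*r), dv = exp(-3*r) dr: ∫ exp(-3*r)*cos(4*r) dr = -exp(-3*r)*cos(4*r)/3 − (4/3)·I. Substituting back brings back I: I = -exp(-3*r)*sin(4*r)/3 - 4*exp(-3*r)*cos(4*r)/9 − (16/9)·I.
Solving for I: (1 + 16/9)·I equals the remaining terms, so I = (9/25)·(-exp(-3*r)*sin(4*r)/3 - 4*exp(-3*r)*cos(4*r)/9).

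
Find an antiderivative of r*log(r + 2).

r**2*log(r + 2)/2 - r**2/4 + r - 2*log(r + 2) + C

Use integration by parts with u = log(r + 2), dv = r dr.
Then du = 1/(r + 2) dr and v = r**2/2.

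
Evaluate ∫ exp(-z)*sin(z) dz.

Let I denote the integral. Integrate by parts with u = sin(z), dv = exp(-z) dz, so v = -exp(-z): I = -exp(-z)*sin(z) + ∫ exp(-z)*cos(z) dz.
Apply parts again with u = cos(z), dv = exp(-z) dz: ∫ exp(-z)*cos(z) dz = -exp(-z)*cos(z) − I. Substituting back brings back I: I = -exp(-z)*sin(z) - exp(-z)*cos(z) − I.
Solving for I: (1 + 1)·I equals the remaining terms, so I = (1/2)·(-exp(-z)*sin(z) - exp(-z)*cos(z)).

-exp(-z)*sin(z)/2 - exp(-z)*cos(z)/2 + C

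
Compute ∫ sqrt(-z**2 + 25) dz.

z*sqrt(-z**2 + 25)/2 + 25*asin(z/5)/2 + C

Substitute z = 5·sin(θ), so dz = 5·cos(θ) dθ and the radical becomes sqrt(-z**2 + 25) = 5·cos(θ) by the Pythagorean identity.
Integrate the resulting trig expression in θ, then back-substitute θ = asin(z/5), sin(θ) = z/5, cos(θ) = sqrt(-z**2 + 25)/5 (absorbing any constant into C).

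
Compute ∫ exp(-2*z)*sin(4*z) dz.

Let I denote the integral. Integrate by parts with u = sin(4*z), dv = exp(-2*z) dz, so v = -exp(-2*z)/2: I = -exp(-2*z)*sin(4*z)/2 + 2·∫ exp(-2*z)*cos(4*z) dz.
Apply parts again with u = cos(4*z), dv = exp(-2*z) dz: ∫ exp(-2*z)*cos(4*z) dz = -exp(-2*z)*cos(4*z)/2 − 2·I. Substituting back brings back I: I = -exp(-2*z)*sin(4*z)/2 - exp(-2*z)*cos(4*z) − 4·I.
Solving for I: (1 + 4)·I equals the remaining terms, so I = (1/5)·(-exp(-2*z)*sin(4*z)/2 - exp(-2*z)*cos(4*z)).

-exp(-2*z)*sin(4*z)/10 - exp(-2*z)*cos(4*z)/5 + C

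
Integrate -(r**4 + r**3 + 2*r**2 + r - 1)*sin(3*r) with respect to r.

r**4*cos(3*r)/3 - 4*r**3*sin(3*r)/9 + r**3*cos(3*r)/3 - r**2*sin(3*r)/3 + 2*r**2*cos(3*r)/9 - 4*r*sin(3*r)/27 + r*cos(3*r)/9 - sin(3*r)/27 - 31*cos(3*r)/81 + C

Use integration by parts with u = r**4 + r**3 + 2*r**2 + r - 1, dv = -sin(3*r) dr, so v = cos(3*r)/3.
Apply parts 4 times (tabular method): alternate signs, differentiate u down to 0, integrate dv up.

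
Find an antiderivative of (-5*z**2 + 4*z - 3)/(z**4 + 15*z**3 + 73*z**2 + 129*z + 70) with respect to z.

Factor the denominator: (z + 1)*(z + 2)*(z + 5)*(z + 7).
Partial-fraction decomposition: 23/(5*(z + 7)) - 37/(6*(z + 5)) + 31/(15*(z + 2)) - 1/(2*(z + 1)).
Integrate each term: A/(z−a) contributes A·log|z−a|.

-log(z + 1)/2 + 31*log(z + 2)/15 - 37*log(z + 5)/6 + 23*log(z + 7)/5 + C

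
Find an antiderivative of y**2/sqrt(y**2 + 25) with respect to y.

y*sqrt(y**2 + 25)/2 - 25*log(y + sqrt(y**2 + 25))/2 + C

Substitute y = 5·tan(θ), so dy = 5·sec(θ)^2 dθ and the radical becomes sqrt(y**2 + 25) = 5·sec(θ) by the Pythagorean identity.
Integrate the resulting trig expression in θ, then back-substitute tan(θ) = y/5, sec(θ) = sqrt(y**2 + 25)/5 (absorbing any constant into C).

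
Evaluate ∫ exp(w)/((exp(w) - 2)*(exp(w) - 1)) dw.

Let u = e^w, du = e^w dw.
The integral becomes ∫ du/((u-2)(u-1)); decompose into partial fractions.

log(exp(w) - 2) - log(exp(w) - 1) + C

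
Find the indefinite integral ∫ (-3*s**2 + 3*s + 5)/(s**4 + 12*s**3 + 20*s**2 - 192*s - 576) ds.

-31*log(s - 4)/800 + 55*log(s + 4)/32 - 42*log(s + 6)/25 + 121/(20*s + 120) + C

Factor the denominator: (s - 4)*(s + 4)*(s + 6)**2.
Partial-fraction decomposition: -42/(25*(s + 6)) - 121/(20*(s + 6)**2) + 55/(32*(s + 4)) - 31/(800*(s - 4)).
Integrate each term; A/(s−a) gives A·log|s−a|; A/(s−a)² gives −A/(s−a).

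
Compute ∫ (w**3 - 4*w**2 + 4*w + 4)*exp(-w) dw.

(-w**3 + w**2 - 2*w - 6)*exp(-w) + C

Use integration by parts with u = w**3 - 4*w**2 + 4*w + 4, dv = exp(-w) dw, so v = -exp(-w).
Apply parts 3 times (tabular method): alternate signs, differentiate u down to 0, integrate dv up.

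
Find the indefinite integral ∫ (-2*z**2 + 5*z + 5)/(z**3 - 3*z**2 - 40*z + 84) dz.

Factor the denominator: (z - 7)*(z - 2)*(z + 6).
Partial-fraction decomposition: -97/(104*(z + 6)) - 7/(40*(z - 2)) - 58/(65*(z - 7)).
Integrate each term: A/(z−a) contributes A·log|z−a|.

-58*log(z - 7)/65 - 7*log(z - 2)/40 - 97*log(z + 6)/104 + C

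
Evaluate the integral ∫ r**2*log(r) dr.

Use integration by parts with u = log(r), dv = r**2 dr.
Then du = 1/r dr and v = r**3/3.

r**3*log(r)/3 - r**3/9 + C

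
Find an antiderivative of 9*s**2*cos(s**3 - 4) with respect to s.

Let u = s**3 - 4, so du = (3*s**2) ds.
Rewriting, the integral becomes 3·∫ cos(u) du = 3·sin(u).
Substituting back, u = s**3 - 4.

3*sin(s**3 - 4) + C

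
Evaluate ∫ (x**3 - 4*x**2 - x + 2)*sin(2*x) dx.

-x**3*cos(2*x)/2 + 3*x**2*sin(2*x)/4 + 2*x**2*cos(2*x) - 2*x*sin(2*x) + 5*x*cos(2*x)/4 - 5*sin(2*x)/8 - 2*cos(2*x) + C

Use integration by parts with u = x**3 - 4*x**2 - x + 2, dv = sin(2*x) dx, so v = -cos(2*x)/2.
Apply parts 3 times (tabular method): alternate signs, differentiate u down to 0, integrate dv up.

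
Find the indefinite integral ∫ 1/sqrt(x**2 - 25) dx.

Substitute x = 5·sec(θ), so dx = 5·sec(θ)*tan(θ) dθ and the radical becomes sqrt(x**2 - 25) = 5·tan(θ) by the Pythagorean identity.
Integrate the resulting trig expression in θ, then back-substitute sec(θ) = x/5, tan(θ) = sqrt(x**2 - 25)/5 (absorbing any constant into C).

log(x + sqrt(x**2 - 25)) + C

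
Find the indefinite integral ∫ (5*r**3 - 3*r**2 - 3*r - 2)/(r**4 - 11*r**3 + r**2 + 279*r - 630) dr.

515*log(r - 7)/16 - 952*log(r - 6)/33 + 97*log(r - 3)/96 + 229*log(r + 5)/352 + C

Factor the denominator: (r - 7)*(r - 6)*(r - 3)*(r + 5).
Partial-fraction decomposition: 229/(352*(r + 5)) + 97/(96*(r - 3)) - 952/(33*(r - 6)) + 515/(16*(r - 7)).
Integrate each term: A/(r−a) contributes A·log|r−a|.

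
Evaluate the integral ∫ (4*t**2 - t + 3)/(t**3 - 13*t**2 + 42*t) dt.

Factor the denominator: t*(t - 7)*(t - 6).
Partial-fraction decomposition: -47/(2*(t - 6)) + 192/(7*(t - 7)) + 1/(14*t).
Integrate each term: A/(t−a) contributes A·log|t−a|.

log(t)/14 + 192*log(t - 7)/7 - 47*log(t - 6)/2 + C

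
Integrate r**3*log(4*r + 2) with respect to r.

Use integration by parts with u = log(4*r + 2), dv = r**3 dr.
Then du = 4/(4*r + 2) dr and v = r**4/4.

r**4*log(4*r + 2)/4 - r**4/16 + r**3/24 - r**2/32 + r/32 - log(2*r + 1)/64 + C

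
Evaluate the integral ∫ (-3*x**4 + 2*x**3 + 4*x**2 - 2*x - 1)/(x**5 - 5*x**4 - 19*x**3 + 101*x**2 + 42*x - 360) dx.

-128*log(x - 5)/21 + 956*log(x - 3)/245 + 9*log(x + 2)/70 - 275*log(x + 4)/294 - 16/(7*x - 21) + C

Factor the denominator: (x - 5)*(x - 3)**2*(x + 2)*(x + 4).
Partial-fraction decomposition: -275/(294*(x + 4)) + 9/(70*(x + 2)) + 956/(245*(x - 3)) + 16/(7*(x - 3)**2) - 128/(21*(x - 5)).
Integrate each term; A/(x−a) gives A·log|x−a|; A/(x−a)² gives −A/(x−a).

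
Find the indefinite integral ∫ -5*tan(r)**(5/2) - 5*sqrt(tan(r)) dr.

Let u = tan(r), so du = (tan(r)**2 + 1) dr.
Rewriting, the integral becomes -5·∫ √u du = -5·(2/3)u^(3/2).
Substituting back, u = tan(r).

-10*tan(r)**(3/2)/3 + C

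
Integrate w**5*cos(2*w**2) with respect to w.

Let u = w², du = 2w dw; rewrite as (1/2)∫ u^2·cos(2u) du.
Now integrate by parts 2 times.

w**4*sin(2*w**2)/4 + w**2*cos(2*w**2)/4 - sin(2*w**2)/8 + C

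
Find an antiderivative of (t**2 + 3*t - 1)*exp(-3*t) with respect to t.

(-9*t**2 - 33*t - 2)*exp(-3*t)/27 + C

Use integration by parts with u = t**2 + 3*t - 1, dv = exp(-3*t) dt, so v = -exp(-3*t)/3.
Apply parts 2 times (tabular method): alternate signs, differentiate u down to 0, integrate dv up.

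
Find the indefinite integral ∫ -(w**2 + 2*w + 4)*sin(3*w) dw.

w**2*cos(3*w)/3 - 2*w*sin(3*w)/9 + 2*w*cos(3*w)/3 - 2*sin(3*w)/9 + 34*cos(3*w)/27 + C

Use integration by parts with u = w**2 + 2*w + 4, dv = -sin(3*w) dw, so v = cos(3*w)/3.
Apply parts 2 times (tabular method): alternate signs, differentiate u down to 0, integrate dv up.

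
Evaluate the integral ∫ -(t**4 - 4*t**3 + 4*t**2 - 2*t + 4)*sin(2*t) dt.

t**4*cos(2*t)/2 - t**3*sin(2*t) - 2*t**3*cos(2*t) + 3*t**2*sin(2*t) + t**2*cos(2*t)/2 - t*sin(2*t)/2 + 2*t*cos(2*t) - sin(2*t) + 7*cos(2*t)/4 + C

Use integration by parts with u = t**4 - 4*t**3 + 4*t**2 - 2*t + 4, dv = -sin(2*t) dt, so v = cos(2*t)/2.
Apply parts 4 times (tabular method): alternate signs, differentiate u down to 0, integrate dv up.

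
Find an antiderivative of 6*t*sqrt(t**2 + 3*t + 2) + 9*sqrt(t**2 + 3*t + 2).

2*(t**2 + 3*t + 2)**(3/2) + C

Let u = t**2 + 3*t + 2, so du = (2*t + 3) dt.
Rewriting, the integral becomes 3·∫ √u du = 3·(2/3)u^(3/2).
Substituting back, u = t**2 + 3*t + 2.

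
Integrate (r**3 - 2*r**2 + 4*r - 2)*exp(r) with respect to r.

Use integration by parts with u = r**3 - 2*r**2 + 4*r - 2, dv = exp(r) dr, so v = exp(r).
Apply parts 3 times (tabular method): alternate signs, differentiate u down to 0, integrate dv up.

(r**3 - 5*r**2 + 14*r - 16)*exp(r) + C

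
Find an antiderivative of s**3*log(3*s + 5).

s**4*log(3*s + 5)/4 - s**4/16 + 5*s**3/36 - 25*s**2/72 + 125*s/108 - 625*log(3*s + 5)/324 + C

Use integration by parts with u = log(3*s + 5), dv = s**3 ds.
Then du = 3/(3*s + 5) ds and v = s**4/4.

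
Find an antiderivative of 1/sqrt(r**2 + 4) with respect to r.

log(r + sqrt(r**2 + 4)) + C

Substitute r = 2·tan(θ), so dr = 2·sec(θ)^2 dθ and the radical becomes sqrt(r**2 + 4) = 2·sec(θ) by the Pythagorean identity.
Integrate the resulting trig expression in θ, then back-substitute tan(θ) = r/2, sec(θ) = sqrt(r**2 + 4)/2 (absorbing any constant into C).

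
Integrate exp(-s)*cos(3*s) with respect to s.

3*exp(-s)*sin(3*s)/10 - exp(-s)*cos(3*s)/10 + C

Let I denote the integral. Integrate by parts with u = cos(3*s), dv = exp(-s) ds, so v = -exp(-s): I = -exp(-s)*cos(3*s) − 3·∫ exp(-s)*sin(3*s) ds.
Apply parts again with u = sin(3*s), dv = exp(-s) ds: ∫ exp(-s)*sin(3*s) ds = -exp(-s)*sin(3*s) + 3·I. Substituting back brings back I: I = 3*exp(-s)*sin(3*s) - exp(-s)*cos(3*s) − 9·I.
Solving for I: (1 + 9)·I equals the remaining terms, so I = (1/10)·(3*exp(-s)*sin(3*s) - exp(-s)*cos(3*s)).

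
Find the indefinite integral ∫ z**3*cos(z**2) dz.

z**2*sin(z**2)/2 + cos(z**2)/2 + C

Let u = z², du = 2z dz; rewrite as (1/2)∫ u^1·cos(1u) du.
Now integrate by parts 1 time.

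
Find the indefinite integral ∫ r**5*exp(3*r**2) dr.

Let u = r², du = 2r dr; rewrite as (1/2)∫ u^2·exp(3u) du.
Now integrate by parts 2 times.

(9*r**4 - 6*r**2 + 2)*exp(3*r**2)/54 + C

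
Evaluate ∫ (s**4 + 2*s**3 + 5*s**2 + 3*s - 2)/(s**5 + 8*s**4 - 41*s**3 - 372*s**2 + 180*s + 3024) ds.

Factor the denominator: (s - 6)*(s - 3)*(s + 4)*(s + 6)*(s + 7).
Partial-fraction decomposition: 149/(30*(s + 7)) - 128/(27*(s + 6)) + 97/(210*(s + 4)) - 187/(1890*(s - 3)) + 37/(90*(s - 6)).
Integrate each term: A/(s−a) contributes A·log|s−a|.

37*log(s - 6)/90 - 187*log(s - 3)/1890 + 97*log(s + 4)/210 - 128*log(s + 6)/27 + 149*log(s + 7)/30 + C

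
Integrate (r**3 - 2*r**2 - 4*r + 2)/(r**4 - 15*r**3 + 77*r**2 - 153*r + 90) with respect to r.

Factor the denominator: (r - 6)*(r - 5)*(r - 3)*(r - 1).
Partial-fraction decomposition: 3/(40*(r - 1)) - 1/(12*(r - 3)) - 57/(8*(r - 5)) + 122/(15*(r - 6)).
Integrate each term: A/(r−a) contributes A·log|r−a|.

122*log(r - 6)/15 - 57*log(r - 5)/8 - log(r - 3)/12 + 3*log(r - 1)/40 + C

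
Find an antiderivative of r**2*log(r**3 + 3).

Let u = r**3 + 3, so du = (3*r**2) dr.
The integral becomes (1/3)·∫ log(u) du; integrate by parts with u′=log(u), dv′=du.

r**3*log(r**3 + 3)/3 - r**3/3 + log(r**3 + 3) + C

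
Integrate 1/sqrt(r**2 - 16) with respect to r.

log(r + sqrt(r**2 - 16)) + C

Substitute r = 4·sec(θ), so dr = 4·sec(θ)*tan(θ) dθ and the radical becomes sqrt(r**2 - 16) = 4·tan(θ) by the Pythagorean identity.
Integrate the resulting trig expression in θ, then back-substitute sec(θ) = r/4, tan(θ) = sqrt(r**2 - 16)/4 (absorbing any constant into C).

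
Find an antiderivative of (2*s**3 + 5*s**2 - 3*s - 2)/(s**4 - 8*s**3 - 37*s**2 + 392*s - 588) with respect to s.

454*log(s - 7)/35 - 148*log(s - 6)/13 + 7*log(s - 2)/45 + 211*log(s + 7)/819 + C

Factor the denominator: (s - 7)*(s - 6)*(s - 2)*(s + 7).
Partial-fraction decomposition: 211/(819*(s + 7)) + 7/(45*(s - 2)) - 148/(13*(s - 6)) + 454/(35*(s - 7)).
Integrate each term: A/(s−a) contributes A·log|s−a|.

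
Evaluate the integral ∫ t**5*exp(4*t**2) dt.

(8*t**4 - 4*t**2 + 1)*exp(4*t**2)/64 + C

Let u = t², du = 2t dt; rewrite as (1/2)∫ u^2·exp(4u) du.
Now integrate by parts 2 times.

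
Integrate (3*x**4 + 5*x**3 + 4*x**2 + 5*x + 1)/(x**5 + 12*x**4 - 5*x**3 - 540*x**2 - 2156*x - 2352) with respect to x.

1525*log(x - 7)/3003 - log(x + 2)/24 + 493*log(x + 4)/132 - 2923*log(x + 6)/104 + 565*log(x + 7)/21 + C

Factor the denominator: (x - 7)*(x + 2)*(x + 4)*(x + 6)*(x + 7).
Partial-fraction decomposition: 565/(21*(x + 7)) - 2923/(104*(x + 6)) + 493/(132*(x + 4)) - 1/(24*(x + 2)) + 1525/(3003*(x - 7)).
Integrate each term: A/(x−a) contributes A·log|x−a|.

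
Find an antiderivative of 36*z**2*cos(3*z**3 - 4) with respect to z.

4*sin(3*z**3 - 4) + C

Let u = 3*z**3 - 4, so du = (9*z**2) dz.
Rewriting, the integral becomes 4·∫ cos(u) du = 4·sin(u).
Substituting back, u = 3*z**3 - 4.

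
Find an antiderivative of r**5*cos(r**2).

Let u = r², du = 2r dr; rewrite as (1/2)∫ u^2·cos(1u) du.
Now integrate by parts 2 times.

r**4*sin(r**2)/2 + r**2*cos(r**2) - sin(r**2) + C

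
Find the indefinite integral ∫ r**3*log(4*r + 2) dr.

Use integration by parts with u = log(4*r + 2), dv = r**3 dr.
Then du = 4/(4*r + 2) dr and v = r**4/4.

r**4*log(4*r + 2)/4 - r**4/16 + r**3/24 - r**2/32 + r/32 - log(2*r + 1)/64 + C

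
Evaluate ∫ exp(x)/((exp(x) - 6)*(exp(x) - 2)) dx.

Let u = e^x, du = e^x dx.
The integral becomes ∫ du/((u-2)(u-6)); decompose into partial fractions.

log(exp(x) - 6)/4 - log(exp(x) - 2)/4 + C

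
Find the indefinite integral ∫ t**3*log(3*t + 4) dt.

t**4*log(3*t + 4)/4 - t**4/16 + t**3/9 - 2*t**2/9 + 16*t/27 - 64*log(3*t + 4)/81 + C

Use integration by parts with u = log(3*t + 4), dv = t**3 dt.
Then du = 3/(3*t + 4) dt and v = t**4/4.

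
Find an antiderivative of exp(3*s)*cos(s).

Let I denote the integral. Integrate by parts with u = cos(s), dv = exp(3*s) ds, so v = exp(3*s)/3: I = exp(3*s)*cos(s)/3 + (1/3)·∫ exp(3*s)*sin(s) ds.
Apply parts again with u = sin(s), dv = exp(3*s) ds: ∫ exp(3*s)*sin(s) ds = exp(3*s)*sin(s)/3 − (1/3)·I. Substituting back brings back I: I = exp(3*s)*sin(s)/9 + exp(3*s)*cos(s)/3 − (1/9)·I.
Solving for I: (1 + 1/9)·I equals the remaining terms, so I = (9/10)·(exp(3*s)*sin(s)/9 + exp(3*s)*cos(s)/3).

exp(3*s)*sin(s)/10 + 3*exp(3*s)*cos(s)/10 + C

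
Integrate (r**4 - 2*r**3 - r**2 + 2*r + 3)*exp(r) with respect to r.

(r**4 - 6*r**3 + 17*r**2 - 32*r + 35)*exp(r) + C

Use integration by parts with u = r**4 - 2*r**3 - r**2 + 2*r + 3, dv = exp(r) dr, so v = exp(r).
Apply parts 4 times (tabular method): alternate signs, differentiate u down to 0, integrate dv up.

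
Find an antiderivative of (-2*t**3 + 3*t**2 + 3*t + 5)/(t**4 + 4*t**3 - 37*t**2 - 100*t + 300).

Factor the denominator: (t - 5)*(t - 2)*(t + 5)*(t + 6).
Partial-fraction decomposition: -527/(88*(t + 6)) + 9/(2*(t + 5)) - 1/(24*(t - 2)) - 31/(66*(t - 5)).
Integrate each term: A/(t−a) contributes A·log|t−a|.

-31*log(t - 5)/66 - log(t - 2)/24 + 9*log(t + 5)/2 - 527*log(t + 6)/88 + C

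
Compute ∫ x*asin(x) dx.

Use integration by parts with u = arcsin(x), dv = x dx.
Then du = 1/sqrt(-x**2 + 1) dx.

x**2*asin(x)/2 + x*sqrt(-x**2 + 1)/4 - asin(x)/4 + C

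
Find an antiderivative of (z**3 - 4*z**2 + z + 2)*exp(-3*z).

Use integration by parts with u = z**3 - 4*z**2 + z + 2, dv = exp(-3*z) dz, so v = -exp(-3*z)/3.
Apply parts 3 times (tabular method): alternate signs, differentiate u down to 0, integrate dv up.

(-3*z**3 + 9*z**2 + 3*z - 5)*exp(-3*z)/9 + C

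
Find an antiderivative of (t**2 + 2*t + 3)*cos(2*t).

Use integration by parts with u = t**2 + 2*t + 3, dv = cos(2*t) dt, so v = sin(2*t)/2.
Apply parts 2 times (tabular method): alternate signs, differentiate u down to 0, integrate dv up.

t**2*sin(2*t)/2 + t*sin(2*t) + t*cos(2*t)/2 + 5*sin(2*t)/4 + cos(2*t)/2 + C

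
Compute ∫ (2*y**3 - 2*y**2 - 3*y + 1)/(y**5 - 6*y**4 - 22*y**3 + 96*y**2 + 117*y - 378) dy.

71*log(y - 7)/250 - 7*log(y - 3)/36 + 3*log(y - 2)/125 - 511*log(y + 3)/4500 - 31/(150*y + 450) + C

Factor the denominator: (y - 7)*(y - 3)*(y - 2)*(y + 3)**2.
Partial-fraction decomposition: -511/(4500*(y + 3)) + 31/(150*(y + 3)**2) + 3/(125*(y - 2)) - 7/(36*(y - 3)) + 71/(250*(y - 7)).
Integrate each term; A/(y−a) gives A·log|y−a|; A/(y−a)² gives −A/(y−a).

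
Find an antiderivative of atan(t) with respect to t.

t*atan(t) - log(t**2 + 1)/2 + C

Use integration by parts with u = arctan(t), dv = dt.
Then du = 1/(t**2 + 1) dt.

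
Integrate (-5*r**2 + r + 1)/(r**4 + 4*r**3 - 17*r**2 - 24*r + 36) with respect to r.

-41*log(r - 3)/90 + log(r - 1)/14 - 7*log(r + 2)/20 + 185*log(r + 6)/252 + C

Factor the denominator: (r - 3)*(r - 1)*(r + 2)*(r + 6).
Partial-fraction decomposition: 185/(252*(r + 6)) - 7/(20*(r + 2)) + 1/(14*(r - 1)) - 41/(90*(r - 3)).
Integrate each term: A/(r−a) contributes A·log|r−a|.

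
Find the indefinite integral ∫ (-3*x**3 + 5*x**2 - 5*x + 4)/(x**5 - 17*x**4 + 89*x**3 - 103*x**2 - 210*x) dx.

-2*log(x)/105 - 815*log(x - 7)/112 + 247*log(x - 6)/21 - 271*log(x - 5)/60 + 17*log(x + 1)/336 + C

Factor the denominator: x*(x - 7)*(x - 6)*(x - 5)*(x + 1).
Partial-fraction decomposition: 17/(336*(x + 1)) - 271/(60*(x - 5)) + 247/(21*(x - 6)) - 815/(112*(x - 7)) - 2/(105*x).
Integrate each term: A/(x−a) contributes A·log|x−a|.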